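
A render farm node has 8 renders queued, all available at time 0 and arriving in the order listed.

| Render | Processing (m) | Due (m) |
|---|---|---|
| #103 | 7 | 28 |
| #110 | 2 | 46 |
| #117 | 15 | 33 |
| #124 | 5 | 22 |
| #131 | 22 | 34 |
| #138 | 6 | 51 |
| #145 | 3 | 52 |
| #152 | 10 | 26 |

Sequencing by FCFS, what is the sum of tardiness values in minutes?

FIFO (arrival order): #103 #110 #117 #124 #131 #138 #145 #152.
#103: 0→7, due 28, tardiness 0
#110: 7→9, due 46, tardiness 0
#117: 9→24, due 33, tardiness 0
#124: 24→29, due 22, tardiness 7
#131: 29→51, due 34, tardiness 17
#138: 51→57, due 51, tardiness 6
#145: 57→60, due 52, tardiness 8
#152: 60→70, due 26, tardiness 44
Sum = 0+0+0+7+17+6+8+44 = 82.

82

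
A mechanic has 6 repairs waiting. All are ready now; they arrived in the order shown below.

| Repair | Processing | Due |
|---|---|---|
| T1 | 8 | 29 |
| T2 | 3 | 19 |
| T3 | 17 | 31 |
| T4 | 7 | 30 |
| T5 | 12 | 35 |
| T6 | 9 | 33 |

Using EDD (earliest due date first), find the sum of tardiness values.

36

EDD (increasing due date): T2 T1 T4 T3 T6 T5.
T2: 0→3, due 19, tardiness 0
T1: 3→11, due 29, tardiness 0
T4: 11→18, due 30, tardiness 0
T3: 18→35, due 31, tardiness 4
T6: 35→44, due 33, tardiness 11
T5: 44→56, due 35, tardiness 21
Sum = 0+0+0+4+11+21 = 36.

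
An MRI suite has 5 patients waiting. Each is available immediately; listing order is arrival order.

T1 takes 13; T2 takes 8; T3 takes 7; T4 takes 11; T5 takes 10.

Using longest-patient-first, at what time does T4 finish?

LPT (decreasing processing time): T1 T4 T5 T2 T3.
T1: 0→13
T4: 13→24

24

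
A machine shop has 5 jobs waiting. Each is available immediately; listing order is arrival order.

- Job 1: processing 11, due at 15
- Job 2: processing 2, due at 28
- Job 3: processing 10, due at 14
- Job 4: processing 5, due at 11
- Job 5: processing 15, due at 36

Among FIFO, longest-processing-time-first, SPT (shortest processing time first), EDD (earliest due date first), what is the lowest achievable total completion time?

97

FIFO (arrival order): Job 1 Job 2 Job 3 Job 4 Job 5.
Job 1: 0→11
Job 2: 11→13
Job 3: 13→23
Job 4: 23→28
Job 5: 28→43
Sum = 11+13+23+28+43 = 118.
LPT (decreasing processing time): Job 5 Job 1 Job 3 Job 4 Job 2.
Job 5: 0→15
Job 1: 15→26
Job 3: 26→36
Job 4: 36→41
Job 2: 41→43
Sum = 15+26+36+41+43 = 161.
SPT (increasing processing time): Job 2 Job 4 Job 3 Job 1 Job 5.
Job 2: 0→2
Job 4: 2→7
Job 3: 7→17
Job 1: 17→28
Job 5: 28→43
Sum = 2+7+17+28+43 = 97.
EDD (increasing due date): Job 4 Job 3 Job 1 Job 2 Job 5.
Job 4: 0→5
Job 3: 5→15
Job 1: 15→26
Job 2: 26→28
Job 5: 28→43
Sum = 5+15+26+28+43 = 117.
FIFO 118, LPT 161, SPT 97, EDD 117 → minimum 97.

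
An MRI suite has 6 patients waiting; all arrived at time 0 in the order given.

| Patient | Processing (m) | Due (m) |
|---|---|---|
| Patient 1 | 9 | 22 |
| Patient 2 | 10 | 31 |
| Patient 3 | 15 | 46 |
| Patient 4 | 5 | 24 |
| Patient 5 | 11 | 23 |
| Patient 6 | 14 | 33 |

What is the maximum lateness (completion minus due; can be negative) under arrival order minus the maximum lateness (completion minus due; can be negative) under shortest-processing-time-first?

FIFO (arrival order): Patient 1 Patient 2 Patient 3 Patient 4 Patient 5 Patient 6.
Patient 1: 0→9, due 22, lateness -13
Patient 2: 9→19, due 31, lateness -12
Patient 3: 19→34, due 46, lateness -12
Patient 4: 34→39, due 24, lateness 15
Patient 5: 39→50, due 23, lateness 27
Patient 6: 50→64, due 33, lateness 31
Maximum = 31.
SPT (increasing processing time): Patient 4 Patient 1 Patient 2 Patient 5 Patient 6 Patient 3.
Patient 4: 0→5, due 24, lateness -19
Patient 1: 5→14, due 22, lateness -8
Patient 2: 14→24, due 31, lateness -7
Patient 5: 24→35, due 23, lateness 12
Patient 6: 35→49, due 33, lateness 16
Patient 3: 49→64, due 46, lateness 18
Maximum = 18.
Difference = 31 − 18 = 13.

13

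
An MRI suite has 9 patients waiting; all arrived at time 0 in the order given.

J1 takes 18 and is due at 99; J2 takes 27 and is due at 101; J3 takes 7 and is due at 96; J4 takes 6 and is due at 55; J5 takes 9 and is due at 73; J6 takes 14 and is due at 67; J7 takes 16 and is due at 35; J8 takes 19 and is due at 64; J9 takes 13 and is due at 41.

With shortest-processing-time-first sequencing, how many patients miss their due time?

3

SPT (increasing processing time): J4 J3 J5 J9 J6 J7 J1 J8 J2.
J4: 0→6, due 55, tardiness 0
J3: 6→13, due 96, tardiness 0
J5: 13→22, due 73, tardiness 0
J9: 22→35, due 41, tardiness 0
J6: 35→49, due 67, tardiness 0
J7: 49→65, due 35, tardiness 30
J1: 65→83, due 99, tardiness 0
J8: 83→102, due 64, tardiness 38
J2: 102→129, due 101, tardiness 28
Late patients: 3.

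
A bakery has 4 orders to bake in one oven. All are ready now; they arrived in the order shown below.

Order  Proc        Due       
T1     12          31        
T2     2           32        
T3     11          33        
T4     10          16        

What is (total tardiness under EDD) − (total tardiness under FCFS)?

-17

EDD (increasing due date): T4 T1 T2 T3.
T4: 0→10, due 16, tardiness 0
T1: 10→22, due 31, tardiness 0
T2: 22→24, due 32, tardiness 0
T3: 24→35, due 33, tardiness 2
Sum = 0+0+0+2 = 2.
FIFO (arrival order): T1 T2 T3 T4.
T1: 0→12, due 31, tardiness 0
T2: 12→14, due 32, tardiness 0
T3: 14→25, due 33, tardiness 0
T4: 25→35, due 16, tardiness 19
Sum = 0+0+0+19 = 19.
Difference = 2 − 19 = -17.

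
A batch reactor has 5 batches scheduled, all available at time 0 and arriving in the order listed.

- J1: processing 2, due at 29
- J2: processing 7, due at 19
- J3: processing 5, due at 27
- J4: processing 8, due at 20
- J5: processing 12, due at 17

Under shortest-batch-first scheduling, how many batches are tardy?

SPT (increasing processing time): J1 J3 J2 J4 J5.
J1: 0→2, due 29, tardiness 0
J3: 2→7, due 27, tardiness 0
J2: 7→14, due 19, tardiness 0
J4: 14→22, due 20, tardiness 2
J5: 22→34, due 17, tardiness 17
Late batches: 2.

2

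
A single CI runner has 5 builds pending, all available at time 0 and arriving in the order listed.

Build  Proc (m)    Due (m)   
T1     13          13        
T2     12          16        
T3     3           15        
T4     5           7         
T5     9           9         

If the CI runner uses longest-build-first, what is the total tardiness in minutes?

93

LPT (decreasing processing time): T1 T2 T5 T4 T3.
T1: 0→13, due 13, tardiness 0
T2: 13→25, due 16, tardiness 9
T5: 25→34, due 9, tardiness 25
T4: 34→39, due 7, tardiness 32
T3: 39→42, due 15, tardiness 27
Sum = 0+9+25+32+27 = 93.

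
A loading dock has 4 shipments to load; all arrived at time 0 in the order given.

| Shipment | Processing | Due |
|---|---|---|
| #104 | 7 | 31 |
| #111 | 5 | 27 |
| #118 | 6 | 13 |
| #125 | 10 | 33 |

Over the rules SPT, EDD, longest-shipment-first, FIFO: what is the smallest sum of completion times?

SPT (increasing processing time): #111 #118 #104 #125.
#111: 0→5
#118: 5→11
#104: 11→18
#125: 18→28
Sum = 5+11+18+28 = 62.
EDD (increasing due date): #118 #111 #104 #125.
#118: 0→6
#111: 6→11
#104: 11→18
#125: 18→28
Sum = 6+11+18+28 = 63.
LPT (decreasing processing time): #125 #104 #118 #111.
#125: 0→10
#104: 10→17
#118: 17→23
#111: 23→28
Sum = 10+17+23+28 = 78.
FIFO (arrival order): #104 #111 #118 #125.
#104: 0→7
#111: 7→12
#118: 12→18
#125: 18→28
Sum = 7+12+18+28 = 65.
SPT 62, EDD 63, LPT 78, FIFO 65 → minimum 62.

62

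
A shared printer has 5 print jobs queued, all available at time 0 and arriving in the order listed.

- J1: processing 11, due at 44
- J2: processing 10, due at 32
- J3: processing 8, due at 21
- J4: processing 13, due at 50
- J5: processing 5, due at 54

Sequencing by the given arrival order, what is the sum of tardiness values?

8

FIFO (arrival order): J1 J2 J3 J4 J5.
J1: 0→11, due 44, tardiness 0
J2: 11→21, due 32, tardiness 0
J3: 21→29, due 21, tardiness 8
J4: 29→42, due 50, tardiness 0
J5: 42→47, due 54, tardiness 0
Sum = 0+0+8+0+0 = 8.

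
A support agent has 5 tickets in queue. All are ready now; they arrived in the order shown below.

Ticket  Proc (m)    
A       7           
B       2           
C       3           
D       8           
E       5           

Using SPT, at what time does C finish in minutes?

5

SPT (increasing processing time): B C E A D.
B: 0→2
C: 2→5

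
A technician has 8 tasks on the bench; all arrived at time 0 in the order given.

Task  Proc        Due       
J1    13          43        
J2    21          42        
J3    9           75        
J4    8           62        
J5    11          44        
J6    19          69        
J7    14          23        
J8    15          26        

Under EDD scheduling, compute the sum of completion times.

EDD (increasing due date): J7 J8 J2 J1 J5 J4 J6 J3.
J7: 0→14
J8: 14→29
J2: 29→50
J1: 50→63
J5: 63→74
J4: 74→82
J6: 82→101
J3: 101→110
Sum = 14+29+50+63+74+82+101+110 = 523.

523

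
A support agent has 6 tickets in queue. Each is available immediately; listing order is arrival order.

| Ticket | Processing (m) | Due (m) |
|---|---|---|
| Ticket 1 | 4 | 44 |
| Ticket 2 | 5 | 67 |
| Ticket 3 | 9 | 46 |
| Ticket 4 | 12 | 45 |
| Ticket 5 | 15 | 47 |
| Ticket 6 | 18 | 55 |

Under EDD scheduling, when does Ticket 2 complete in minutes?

63

EDD (increasing due date): Ticket 1 Ticket 4 Ticket 3 Ticket 5 Ticket 6 Ticket 2.
Ticket 1: 0→4
Ticket 4: 4→16
Ticket 3: 16→25
Ticket 5: 25→40
Ticket 6: 40→58
Ticket 2: 58→63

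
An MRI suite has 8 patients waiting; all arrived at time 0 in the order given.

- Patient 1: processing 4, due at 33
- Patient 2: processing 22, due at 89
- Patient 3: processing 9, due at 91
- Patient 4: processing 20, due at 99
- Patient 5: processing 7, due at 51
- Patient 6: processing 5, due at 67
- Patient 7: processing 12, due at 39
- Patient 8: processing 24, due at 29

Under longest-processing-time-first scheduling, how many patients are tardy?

4

LPT (decreasing processing time): Patient 8 Patient 2 Patient 4 Patient 7 Patient 3 Patient 5 Patient 6 Patient 1.
Patient 8: 0→24, due 29, tardiness 0
Patient 2: 24→46, due 89, tardiness 0
Patient 4: 46→66, due 99, tardiness 0
Patient 7: 66→78, due 39, tardiness 39
Patient 3: 78→87, due 91, tardiness 0
Patient 5: 87→94, due 51, tardiness 43
Patient 6: 94→99, due 67, tardiness 32
Patient 1: 99→103, due 33, tardiness 70
Late patients: 4.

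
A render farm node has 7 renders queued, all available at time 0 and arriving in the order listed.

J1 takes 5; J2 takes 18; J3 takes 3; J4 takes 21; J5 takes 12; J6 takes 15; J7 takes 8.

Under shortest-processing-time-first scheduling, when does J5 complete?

SPT (increasing processing time): J3 J1 J7 J5 J6 J2 J4.
J3: 0→3
J1: 3→8
J7: 8→16
J5: 16→28

28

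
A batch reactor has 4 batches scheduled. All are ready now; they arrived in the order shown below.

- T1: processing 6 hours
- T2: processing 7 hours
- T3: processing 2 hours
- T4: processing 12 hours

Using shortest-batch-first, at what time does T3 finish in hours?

SPT (increasing processing time): T3 T1 T2 T4.
T3: 0→2

2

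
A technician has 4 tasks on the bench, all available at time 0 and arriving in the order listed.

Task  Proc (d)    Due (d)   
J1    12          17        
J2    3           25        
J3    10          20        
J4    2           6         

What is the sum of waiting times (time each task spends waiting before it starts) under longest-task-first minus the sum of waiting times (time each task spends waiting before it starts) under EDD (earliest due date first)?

LPT (decreasing processing time): J1 J3 J2 J4.
J1: waits 0, runs 0→12
J3: waits 12, runs 12→22
J2: waits 22, runs 22→25
J4: waits 25, runs 25→27
Sum = 0+12+22+25 = 59.
EDD (increasing due date): J4 J1 J3 J2.
J4: waits 0, runs 0→2
J1: waits 2, runs 2→14
J3: waits 14, runs 14→24
J2: waits 24, runs 24→27
Sum = 0+2+14+24 = 40.
Difference = 59 − 40 = 19.

19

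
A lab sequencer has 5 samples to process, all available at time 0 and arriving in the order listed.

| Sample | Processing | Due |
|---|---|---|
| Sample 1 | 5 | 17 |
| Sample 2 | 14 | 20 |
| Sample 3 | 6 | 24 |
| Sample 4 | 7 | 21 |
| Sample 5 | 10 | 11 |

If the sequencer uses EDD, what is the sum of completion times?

132

EDD (increasing due date): Sample 5 Sample 1 Sample 2 Sample 4 Sample 3.
Sample 5: 0→10
Sample 1: 10→15
Sample 2: 15→29
Sample 4: 29→36
Sample 3: 36→42
Sum = 10+15+29+36+42 = 132.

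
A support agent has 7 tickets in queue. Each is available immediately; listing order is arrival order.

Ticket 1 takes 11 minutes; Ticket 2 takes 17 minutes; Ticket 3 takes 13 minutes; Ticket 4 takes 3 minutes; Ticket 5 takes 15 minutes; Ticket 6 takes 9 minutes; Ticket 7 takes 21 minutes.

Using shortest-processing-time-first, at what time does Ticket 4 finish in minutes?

SPT (increasing processing time): Ticket 4 Ticket 6 Ticket 1 Ticket 3 Ticket 5 Ticket 2 Ticket 7.
Ticket 4: 0→3

3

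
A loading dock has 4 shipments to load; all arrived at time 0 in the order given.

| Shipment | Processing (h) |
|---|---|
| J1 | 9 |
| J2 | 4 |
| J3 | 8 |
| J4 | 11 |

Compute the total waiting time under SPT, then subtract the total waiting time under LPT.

-22

SPT (increasing processing time): J2 J3 J1 J4.
J2: waits 0, runs 0→4
J3: waits 4, runs 4→12
J1: waits 12, runs 12→21
J4: waits 21, runs 21→32
Sum = 0+4+12+21 = 37.
LPT (decreasing processing time): J4 J1 J3 J2.
J4: waits 0, runs 0→11
J1: waits 11, runs 11→20
J3: waits 20, runs 20→28
J2: waits 28, runs 28→32
Sum = 0+11+20+28 = 59.
Difference = 37 − 59 = -22.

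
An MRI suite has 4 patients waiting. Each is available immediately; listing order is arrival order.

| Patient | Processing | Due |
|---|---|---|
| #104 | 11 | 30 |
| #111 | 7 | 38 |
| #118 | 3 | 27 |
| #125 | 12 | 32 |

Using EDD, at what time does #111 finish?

33

EDD (increasing due date): #118 #104 #125 #111.
#118: 0→3
#104: 3→14
#125: 14→26
#111: 26→33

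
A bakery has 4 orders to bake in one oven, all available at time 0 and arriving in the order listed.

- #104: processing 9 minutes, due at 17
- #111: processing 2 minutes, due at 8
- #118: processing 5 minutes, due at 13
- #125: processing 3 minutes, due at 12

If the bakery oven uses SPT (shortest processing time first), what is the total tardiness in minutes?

2

SPT (increasing processing time): #111 #125 #118 #104.
#111: 0→2, due 8, tardiness 0
#125: 2→5, due 12, tardiness 0
#118: 5→10, due 13, tardiness 0
#104: 10→19, due 17, tardiness 2
Sum = 0+0+0+2 = 2.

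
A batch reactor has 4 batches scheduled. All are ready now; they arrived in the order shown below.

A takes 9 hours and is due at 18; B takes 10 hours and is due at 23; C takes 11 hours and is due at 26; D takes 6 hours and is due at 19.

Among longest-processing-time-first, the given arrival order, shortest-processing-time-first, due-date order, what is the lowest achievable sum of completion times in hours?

82

LPT (decreasing processing time): C B A D.
C: 0→11
B: 11→21
A: 21→30
D: 30→36
Sum = 11+21+30+36 = 98.
FIFO (arrival order): A B C D.
A: 0→9
B: 9→19
C: 19→30
D: 30→36
Sum = 9+19+30+36 = 94.
SPT (increasing processing time): D A B C.
D: 0→6
A: 6→15
B: 15→25
C: 25→36
Sum = 6+15+25+36 = 82.
EDD (increasing due date): A D B C.
A: 0→9
D: 9→15
B: 15→25
C: 25→36
Sum = 9+15+25+36 = 85.
LPT 98, FIFO 94, SPT 82, EDD 85 → minimum 82.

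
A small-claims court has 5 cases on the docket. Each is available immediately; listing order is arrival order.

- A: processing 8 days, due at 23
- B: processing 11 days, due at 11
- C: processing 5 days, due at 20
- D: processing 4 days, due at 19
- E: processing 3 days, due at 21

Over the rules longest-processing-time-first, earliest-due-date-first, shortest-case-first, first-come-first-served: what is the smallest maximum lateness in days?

LPT (decreasing processing time): B A C D E.
B: 0→11, due 11, lateness 0
A: 11→19, due 23, lateness -4
C: 19→24, due 20, lateness 4
D: 24→28, due 19, lateness 9
E: 28→31, due 21, lateness 10
Maximum = 10.
EDD (increasing due date): B D C E A.
B: 0→11, due 11, lateness 0
D: 11→15, due 19, lateness -4
C: 15→20, due 20, lateness 0
E: 20→23, due 21, lateness 2
A: 23→31, due 23, lateness 8
Maximum = 8.
SPT (increasing processing time): E D C A B.
E: 0→3, due 21, lateness -18
D: 3→7, due 19, lateness -12
C: 7→12, due 20, lateness -8
A: 12→20, due 23, lateness -3
B: 20→31, due 11, lateness 20
Maximum = 20.
FIFO (arrival order): A B C D E.
A: 0→8, due 23, lateness -15
B: 8→19, due 11, lateness 8
C: 19→24, due 20, lateness 4
D: 24→28, due 19, lateness 9
E: 28→31, due 21, lateness 10
Maximum = 10.
LPT 10, EDD 8, SPT 20, FIFO 10 → minimum 8.

8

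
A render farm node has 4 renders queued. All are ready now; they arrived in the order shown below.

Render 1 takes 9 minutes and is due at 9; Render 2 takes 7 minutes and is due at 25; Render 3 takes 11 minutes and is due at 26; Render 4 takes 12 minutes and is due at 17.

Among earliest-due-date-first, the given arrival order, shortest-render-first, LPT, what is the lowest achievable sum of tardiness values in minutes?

20

EDD (increasing due date): Render 1 Render 4 Render 2 Render 3.
Render 1: 0→9, due 9, tardiness 0
Render 4: 9→21, due 17, tardiness 4
Render 2: 21→28, due 25, tardiness 3
Render 3: 28→39, due 26, tardiness 13
Sum = 0+4+3+13 = 20.
FIFO (arrival order): Render 1 Render 2 Render 3 Render 4.
Render 1: 0→9, due 9, tardiness 0
Render 2: 9→16, due 25, tardiness 0
Render 3: 16→27, due 26, tardiness 1
Render 4: 27→39, due 17, tardiness 22
Sum = 0+0+1+22 = 23.
SPT (increasing processing time): Render 2 Render 1 Render 3 Render 4.
Render 2: 0→7, due 25, tardiness 0
Render 1: 7→16, due 9, tardiness 7
Render 3: 16→27, due 26, tardiness 1
Render 4: 27→39, due 17, tardiness 22
Sum = 0+7+1+22 = 30.
LPT (decreasing processing time): Render 4 Render 3 Render 1 Render 2.
Render 4: 0→12, due 17, tardiness 0
Render 3: 12→23, due 26, tardiness 0
Render 1: 23→32, due 9, tardiness 23
Render 2: 32→39, due 25, tardiness 14
Sum = 0+0+23+14 = 37.
EDD 20, FIFO 23, SPT 30, LPT 37 → minimum 20.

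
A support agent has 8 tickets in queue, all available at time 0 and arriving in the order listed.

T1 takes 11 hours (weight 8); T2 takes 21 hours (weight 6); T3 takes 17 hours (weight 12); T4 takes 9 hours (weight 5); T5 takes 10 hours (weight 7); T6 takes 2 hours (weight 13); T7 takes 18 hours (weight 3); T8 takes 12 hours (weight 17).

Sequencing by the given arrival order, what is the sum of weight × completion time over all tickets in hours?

4508

FIFO (arrival order): T1 T2 T3 T4 T5 T6 T7 T8.
T1: finishes 11, weight 8, w·C = 88
T2: finishes 32, weight 6, w·C = 192
T3: finishes 49, weight 12, w·C = 588
T4: finishes 58, weight 5, w·C = 290
T5: finishes 68, weight 7, w·C = 476
T6: finishes 70, weight 13, w·C = 910
T7: finishes 88, weight 3, w·C = 264
T8: finishes 100, weight 17, w·C = 1700
Sum = 88+192+588+290+476+910+264+1700 = 4508.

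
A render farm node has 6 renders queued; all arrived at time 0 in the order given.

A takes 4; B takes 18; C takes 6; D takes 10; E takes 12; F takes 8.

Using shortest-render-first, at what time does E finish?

SPT (increasing processing time): A C F D E B.
A: 0→4
C: 4→10
F: 10→18
D: 18→28
E: 28→40

40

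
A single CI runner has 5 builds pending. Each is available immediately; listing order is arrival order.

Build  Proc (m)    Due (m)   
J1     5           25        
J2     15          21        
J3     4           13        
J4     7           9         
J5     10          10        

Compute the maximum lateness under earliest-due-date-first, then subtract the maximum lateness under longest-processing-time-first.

-12

EDD (increasing due date): J4 J5 J3 J2 J1.
J4: 0→7, due 9, lateness -2
J5: 7→17, due 10, lateness 7
J3: 17→21, due 13, lateness 8
J2: 21→36, due 21, lateness 15
J1: 36→41, due 25, lateness 16
Maximum = 16.
LPT (decreasing processing time): J2 J5 J4 J1 J3.
J2: 0→15, due 21, lateness -6
J5: 15→25, due 10, lateness 15
J4: 25→32, due 9, lateness 23
J1: 32→37, due 25, lateness 12
J3: 37→41, due 13, lateness 28
Maximum = 28.
Difference = 16 − 28 = -12.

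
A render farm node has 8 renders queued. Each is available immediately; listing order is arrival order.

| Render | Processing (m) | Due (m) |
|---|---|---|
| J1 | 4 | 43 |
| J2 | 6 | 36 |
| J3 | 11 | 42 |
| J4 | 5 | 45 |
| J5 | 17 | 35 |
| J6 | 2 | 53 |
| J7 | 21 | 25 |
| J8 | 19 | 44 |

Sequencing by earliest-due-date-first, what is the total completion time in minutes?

EDD (increasing due date): J7 J5 J2 J3 J1 J8 J4 J6.
J7: 0→21
J5: 21→38
J2: 38→44
J3: 44→55
J1: 55→59
J8: 59→78
J4: 78→83
J6: 83→85
Sum = 21+38+44+55+59+78+83+85 = 463.

463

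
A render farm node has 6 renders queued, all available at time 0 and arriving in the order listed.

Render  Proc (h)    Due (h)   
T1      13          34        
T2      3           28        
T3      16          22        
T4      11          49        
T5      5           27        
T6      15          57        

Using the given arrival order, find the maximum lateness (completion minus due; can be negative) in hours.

21

FIFO (arrival order): T1 T2 T3 T4 T5 T6.
T1: 0→13, due 34, lateness -21
T2: 13→16, due 28, lateness -12
T3: 16→32, due 22, lateness 10
T4: 32→43, due 49, lateness -6
T5: 43→48, due 27, lateness 21
T6: 48→63, due 57, lateness 6
Maximum = 21.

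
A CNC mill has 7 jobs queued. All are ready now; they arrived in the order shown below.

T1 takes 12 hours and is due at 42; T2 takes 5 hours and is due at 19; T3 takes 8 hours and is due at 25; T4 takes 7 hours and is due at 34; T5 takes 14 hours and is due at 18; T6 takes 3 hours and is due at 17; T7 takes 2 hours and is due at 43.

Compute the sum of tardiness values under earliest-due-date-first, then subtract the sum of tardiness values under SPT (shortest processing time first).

EDD (increasing due date): T6 T5 T2 T3 T4 T1 T7.
T6: 0→3, due 17, tardiness 0
T5: 3→17, due 18, tardiness 0
T2: 17→22, due 19, tardiness 3
T3: 22→30, due 25, tardiness 5
T4: 30→37, due 34, tardiness 3
T1: 37→49, due 42, tardiness 7
T7: 49→51, due 43, tardiness 8
Sum = 0+0+3+5+3+7+8 = 26.
SPT (increasing processing time): T7 T6 T2 T4 T3 T1 T5.
T7: 0→2, due 43, tardiness 0
T6: 2→5, due 17, tardiness 0
T2: 5→10, due 19, tardiness 0
T4: 10→17, due 34, tardiness 0
T3: 17→25, due 25, tardiness 0
T1: 25→37, due 42, tardiness 0
T5: 37→51, due 18, tardiness 33
Sum = 0+0+0+0+0+0+33 = 33.
Difference = 26 − 33 = -7.

-7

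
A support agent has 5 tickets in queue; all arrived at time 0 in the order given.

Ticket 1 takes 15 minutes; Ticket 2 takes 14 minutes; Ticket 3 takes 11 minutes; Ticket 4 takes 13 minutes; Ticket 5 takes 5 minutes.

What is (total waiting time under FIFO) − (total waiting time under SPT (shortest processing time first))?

44

FIFO (arrival order): Ticket 1 Ticket 2 Ticket 3 Ticket 4 Ticket 5.
Ticket 1: waits 0, runs 0→15
Ticket 2: waits 15, runs 15→29
Ticket 3: waits 29, runs 29→40
Ticket 4: waits 40, runs 40→53
Ticket 5: waits 53, runs 53→58
Sum = 0+15+29+40+53 = 137.
SPT (increasing processing time): Ticket 5 Ticket 3 Ticket 4 Ticket 2 Ticket 1.
Ticket 5: waits 0, runs 0→5
Ticket 3: waits 5, runs 5→16
Ticket 4: waits 16, runs 16→29
Ticket 2: waits 29, runs 29→43
Ticket 1: waits 43, runs 43→58
Sum = 0+5+16+29+43 = 93.
Difference = 137 − 93 = 44.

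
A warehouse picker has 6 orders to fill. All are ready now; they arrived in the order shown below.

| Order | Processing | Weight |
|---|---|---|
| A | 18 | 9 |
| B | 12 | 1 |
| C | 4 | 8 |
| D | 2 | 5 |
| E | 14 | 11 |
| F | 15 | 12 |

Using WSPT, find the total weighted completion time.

1237

WSPT (decreasing weight/processing-time ratio): D C F E A B.
D: finishes 2, weight 5, w·C = 10
C: finishes 6, weight 8, w·C = 48
F: finishes 21, weight 12, w·C = 252
E: finishes 35, weight 11, w·C = 385
A: finishes 53, weight 9, w·C = 477
B: finishes 65, weight 1, w·C = 65
Sum = 10+48+252+385+477+65 = 1237.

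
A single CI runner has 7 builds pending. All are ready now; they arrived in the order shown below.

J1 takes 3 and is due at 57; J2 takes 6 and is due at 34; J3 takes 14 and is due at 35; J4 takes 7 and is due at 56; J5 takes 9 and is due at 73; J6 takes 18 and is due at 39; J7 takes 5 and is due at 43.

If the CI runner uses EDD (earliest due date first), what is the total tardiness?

EDD (increasing due date): J2 J3 J6 J7 J4 J1 J5.
J2: 0→6, due 34, tardiness 0
J3: 6→20, due 35, tardiness 0
J6: 20→38, due 39, tardiness 0
J7: 38→43, due 43, tardiness 0
J4: 43→50, due 56, tardiness 0
J1: 50→53, due 57, tardiness 0
J5: 53→62, due 73, tardiness 0
Sum = 0+0+0+0+0+0+0 = 0.

0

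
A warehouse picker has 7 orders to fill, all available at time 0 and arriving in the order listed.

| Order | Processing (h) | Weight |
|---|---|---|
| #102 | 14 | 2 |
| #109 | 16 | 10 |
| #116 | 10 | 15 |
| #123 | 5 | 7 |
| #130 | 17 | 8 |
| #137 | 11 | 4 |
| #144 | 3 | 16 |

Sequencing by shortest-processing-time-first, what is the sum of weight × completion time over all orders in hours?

SPT (increasing processing time): #144 #123 #116 #137 #102 #109 #130.
#144: finishes 3, weight 16, w·C = 48
#123: finishes 8, weight 7, w·C = 56
#116: finishes 18, weight 15, w·C = 270
#137: finishes 29, weight 4, w·C = 116
#102: finishes 43, weight 2, w·C = 86
#109: finishes 59, weight 10, w·C = 590
#130: finishes 76, weight 8, w·C = 608
Sum = 48+56+270+116+86+590+608 = 1774.

1774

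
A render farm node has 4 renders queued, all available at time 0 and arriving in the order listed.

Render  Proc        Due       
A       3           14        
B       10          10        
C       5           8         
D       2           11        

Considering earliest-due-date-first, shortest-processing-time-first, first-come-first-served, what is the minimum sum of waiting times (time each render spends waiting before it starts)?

EDD (increasing due date): C B D A.
C: waits 0, runs 0→5
B: waits 5, runs 5→15
D: waits 15, runs 15→17
A: waits 17, runs 17→20
Sum = 0+5+15+17 = 37.
SPT (increasing processing time): D A C B.
D: waits 0, runs 0→2
A: waits 2, runs 2→5
C: waits 5, runs 5→10
B: waits 10, runs 10→20
Sum = 0+2+5+10 = 17.
FIFO (arrival order): A B C D.
A: waits 0, runs 0→3
B: waits 3, runs 3→13
C: waits 13, runs 13→18
D: waits 18, runs 18→20
Sum = 0+3+13+18 = 34.
EDD 37, SPT 17, FIFO 34 → minimum 17.

17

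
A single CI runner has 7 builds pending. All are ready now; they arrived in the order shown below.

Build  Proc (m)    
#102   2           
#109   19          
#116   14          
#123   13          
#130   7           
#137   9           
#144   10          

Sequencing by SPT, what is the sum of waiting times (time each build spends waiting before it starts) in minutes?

153

SPT (increasing processing time): #102 #130 #137 #144 #123 #116 #109.
#102: waits 0, runs 0→2
#130: waits 2, runs 2→9
#137: waits 9, runs 9→18
#144: waits 18, runs 18→28
#123: waits 28, runs 28→41
#116: waits 41, runs 41→55
#109: waits 55, runs 55→74
Sum = 0+2+9+18+28+41+55 = 153.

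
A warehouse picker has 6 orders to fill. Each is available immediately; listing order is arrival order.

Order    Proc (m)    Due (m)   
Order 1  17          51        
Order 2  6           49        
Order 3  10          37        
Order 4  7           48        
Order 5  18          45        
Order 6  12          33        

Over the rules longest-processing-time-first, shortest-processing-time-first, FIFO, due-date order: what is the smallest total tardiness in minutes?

23

LPT (decreasing processing time): Order 5 Order 1 Order 6 Order 3 Order 4 Order 2.
Order 5: 0→18, due 45, tardiness 0
Order 1: 18→35, due 51, tardiness 0
Order 6: 35→47, due 33, tardiness 14
Order 3: 47→57, due 37, tardiness 20
Order 4: 57→64, due 48, tardiness 16
Order 2: 64→70, due 49, tardiness 21
Sum = 0+0+14+20+16+21 = 71.
SPT (increasing processing time): Order 2 Order 4 Order 3 Order 6 Order 1 Order 5.
Order 2: 0→6, due 49, tardiness 0
Order 4: 6→13, due 48, tardiness 0
Order 3: 13→23, due 37, tardiness 0
Order 6: 23→35, due 33, tardiness 2
Order 1: 35→52, due 51, tardiness 1
Order 5: 52→70, due 45, tardiness 25
Sum = 0+0+0+2+1+25 = 28.
FIFO (arrival order): Order 1 Order 2 Order 3 Order 4 Order 5 Order 6.
Order 1: 0→17, due 51, tardiness 0
Order 2: 17→23, due 49, tardiness 0
Order 3: 23→33, due 37, tardiness 0
Order 4: 33→40, due 48, tardiness 0
Order 5: 40→58, due 45, tardiness 13
Order 6: 58→70, due 33, tardiness 37
Sum = 0+0+0+0+13+37 = 50.
EDD (increasing due date): Order 6 Order 3 Order 5 Order 4 Order 2 Order 1.
Order 6: 0→12, due 33, tardiness 0
Order 3: 12→22, due 37, tardiness 0
Order 5: 22→40, due 45, tardiness 0
Order 4: 40→47, due 48, tardiness 0
Order 2: 47→53, due 49, tardiness 4
Order 1: 53→70, due 51, tardiness 19
Sum = 0+0+0+0+4+19 = 23.
LPT 71, SPT 28, FIFO 50, EDD 23 → minimum 23.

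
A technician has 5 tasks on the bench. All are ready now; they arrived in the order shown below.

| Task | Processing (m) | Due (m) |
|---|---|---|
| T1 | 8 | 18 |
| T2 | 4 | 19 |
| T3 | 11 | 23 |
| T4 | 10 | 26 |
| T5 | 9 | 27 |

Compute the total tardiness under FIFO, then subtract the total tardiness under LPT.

-24

FIFO (arrival order): T1 T2 T3 T4 T5.
T1: 0→8, due 18, tardiness 0
T2: 8→12, due 19, tardiness 0
T3: 12→23, due 23, tardiness 0
T4: 23→33, due 26, tardiness 7
T5: 33→42, due 27, tardiness 15
Sum = 0+0+0+7+15 = 22.
LPT (decreasing processing time): T3 T4 T5 T1 T2.
T3: 0→11, due 23, tardiness 0
T4: 11→21, due 26, tardiness 0
T5: 21→30, due 27, tardiness 3
T1: 30→38, due 18, tardiness 20
T2: 38→42, due 19, tardiness 23
Sum = 0+0+3+20+23 = 46.
Difference = 22 − 46 = -24.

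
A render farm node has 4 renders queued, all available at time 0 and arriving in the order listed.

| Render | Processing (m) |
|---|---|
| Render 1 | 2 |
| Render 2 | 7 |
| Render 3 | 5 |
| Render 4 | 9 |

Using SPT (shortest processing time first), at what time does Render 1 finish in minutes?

2

SPT (increasing processing time): Render 1 Render 3 Render 2 Render 4.
Render 1: 0→2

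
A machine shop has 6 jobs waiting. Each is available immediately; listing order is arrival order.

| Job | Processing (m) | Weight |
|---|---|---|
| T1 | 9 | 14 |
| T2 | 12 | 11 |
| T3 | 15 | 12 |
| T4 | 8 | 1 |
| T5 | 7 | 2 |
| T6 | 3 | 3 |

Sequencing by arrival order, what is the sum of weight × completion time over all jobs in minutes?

1097

FIFO (arrival order): T1 T2 T3 T4 T5 T6.
T1: finishes 9, weight 14, w·C = 126
T2: finishes 21, weight 11, w·C = 231
T3: finishes 36, weight 12, w·C = 432
T4: finishes 44, weight 1, w·C = 44
T5: finishes 51, weight 2, w·C = 102
T6: finishes 54, weight 3, w·C = 162
Sum = 126+231+432+44+102+162 = 1097.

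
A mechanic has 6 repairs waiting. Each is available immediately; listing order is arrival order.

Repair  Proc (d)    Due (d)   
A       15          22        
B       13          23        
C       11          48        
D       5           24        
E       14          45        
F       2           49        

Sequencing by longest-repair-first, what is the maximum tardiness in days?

LPT (decreasing processing time): A E B C D F.
A: 0→15, due 22, tardiness 0
E: 15→29, due 45, tardiness 0
B: 29→42, due 23, tardiness 19
C: 42→53, due 48, tardiness 5
D: 53→58, due 24, tardiness 34
F: 58→60, due 49, tardiness 11
Maximum = 34.

34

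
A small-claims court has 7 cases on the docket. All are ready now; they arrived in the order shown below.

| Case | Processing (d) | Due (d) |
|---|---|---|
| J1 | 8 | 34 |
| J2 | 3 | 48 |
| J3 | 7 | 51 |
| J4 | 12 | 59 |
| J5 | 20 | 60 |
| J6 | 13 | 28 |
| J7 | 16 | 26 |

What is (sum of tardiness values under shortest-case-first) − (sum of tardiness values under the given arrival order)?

-21

SPT (increasing processing time): J2 J3 J1 J4 J6 J7 J5.
J2: 0→3, due 48, tardiness 0
J3: 3→10, due 51, tardiness 0
J1: 10→18, due 34, tardiness 0
J4: 18→30, due 59, tardiness 0
J6: 30→43, due 28, tardiness 15
J7: 43→59, due 26, tardiness 33
J5: 59→79, due 60, tardiness 19
Sum = 0+0+0+0+15+33+19 = 67.
FIFO (arrival order): J1 J2 J3 J4 J5 J6 J7.
J1: 0→8, due 34, tardiness 0
J2: 8→11, due 48, tardiness 0
J3: 11→18, due 51, tardiness 0
J4: 18→30, due 59, tardiness 0
J5: 30→50, due 60, tardiness 0
J6: 50→63, due 28, tardiness 35
J7: 63→79, due 26, tardiness 53
Sum = 0+0+0+0+0+35+53 = 88.
Difference = 67 − 88 = -21.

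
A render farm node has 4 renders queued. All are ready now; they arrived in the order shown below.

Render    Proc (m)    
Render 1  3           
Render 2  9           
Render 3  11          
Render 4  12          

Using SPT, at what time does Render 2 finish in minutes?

12

SPT (increasing processing time): Render 1 Render 2 Render 3 Render 4.
Render 1: 0→3
Render 2: 3→12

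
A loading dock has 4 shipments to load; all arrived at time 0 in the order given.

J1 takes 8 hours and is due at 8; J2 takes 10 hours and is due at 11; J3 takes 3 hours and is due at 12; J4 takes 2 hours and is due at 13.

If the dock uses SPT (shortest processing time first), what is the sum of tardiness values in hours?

SPT (increasing processing time): J4 J3 J1 J2.
J4: 0→2, due 13, tardiness 0
J3: 2→5, due 12, tardiness 0
J1: 5→13, due 8, tardiness 5
J2: 13→23, due 11, tardiness 12
Sum = 0+0+5+12 = 17.

17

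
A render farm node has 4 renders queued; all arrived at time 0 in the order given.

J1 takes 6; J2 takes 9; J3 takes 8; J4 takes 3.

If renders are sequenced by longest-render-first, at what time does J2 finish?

LPT (decreasing processing time): J2 J3 J1 J4.
J2: 0→9

9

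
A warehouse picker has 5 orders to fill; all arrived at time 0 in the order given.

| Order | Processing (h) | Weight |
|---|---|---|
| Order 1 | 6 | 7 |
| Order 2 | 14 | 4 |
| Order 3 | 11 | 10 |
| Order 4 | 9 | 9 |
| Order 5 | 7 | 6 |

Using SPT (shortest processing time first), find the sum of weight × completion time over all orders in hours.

836

SPT (increasing processing time): Order 1 Order 5 Order 4 Order 3 Order 2.
Order 1: finishes 6, weight 7, w·C = 42
Order 5: finishes 13, weight 6, w·C = 78
Order 4: finishes 22, weight 9, w·C = 198
Order 3: finishes 33, weight 10, w·C = 330
Order 2: finishes 47, weight 4, w·C = 188
Sum = 42+78+198+330+188 = 836.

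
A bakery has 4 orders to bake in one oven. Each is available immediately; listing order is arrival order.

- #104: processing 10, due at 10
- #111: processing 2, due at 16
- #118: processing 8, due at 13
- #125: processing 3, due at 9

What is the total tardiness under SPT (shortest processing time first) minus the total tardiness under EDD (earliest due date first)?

SPT (increasing processing time): #111 #125 #118 #104.
#111: 0→2, due 16, tardiness 0
#125: 2→5, due 9, tardiness 0
#118: 5→13, due 13, tardiness 0
#104: 13→23, due 10, tardiness 13
Sum = 0+0+0+13 = 13.
EDD (increasing due date): #125 #104 #118 #111.
#125: 0→3, due 9, tardiness 0
#104: 3→13, due 10, tardiness 3
#118: 13→21, due 13, tardiness 8
#111: 21→23, due 16, tardiness 7
Sum = 0+3+8+7 = 18.
Difference = 13 − 18 = -5.

-5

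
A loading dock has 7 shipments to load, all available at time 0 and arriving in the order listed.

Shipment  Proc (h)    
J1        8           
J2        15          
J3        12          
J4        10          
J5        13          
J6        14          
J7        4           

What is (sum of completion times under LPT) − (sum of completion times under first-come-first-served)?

LPT (decreasing processing time): J2 J6 J5 J3 J4 J1 J7.
J2: 0→15
J6: 15→29
J5: 29→42
J3: 42→54
J4: 54→64
J1: 64→72
J7: 72→76
Sum = 15+29+42+54+64+72+76 = 352.
FIFO (arrival order): J1 J2 J3 J4 J5 J6 J7.
J1: 0→8
J2: 8→23
J3: 23→35
J4: 35→45
J5: 45→58
J6: 58→72
J7: 72→76
Sum = 8+23+35+45+58+72+76 = 317.
Difference = 352 − 317 = 35.

35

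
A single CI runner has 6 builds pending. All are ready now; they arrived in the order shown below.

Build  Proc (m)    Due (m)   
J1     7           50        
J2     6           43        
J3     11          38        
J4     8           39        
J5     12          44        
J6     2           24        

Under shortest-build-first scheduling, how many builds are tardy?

SPT (increasing processing time): J6 J2 J1 J4 J3 J5.
J6: 0→2, due 24, tardiness 0
J2: 2→8, due 43, tardiness 0
J1: 8→15, due 50, tardiness 0
J4: 15→23, due 39, tardiness 0
J3: 23→34, due 38, tardiness 0
J5: 34→46, due 44, tardiness 2
Late builds: 1.

1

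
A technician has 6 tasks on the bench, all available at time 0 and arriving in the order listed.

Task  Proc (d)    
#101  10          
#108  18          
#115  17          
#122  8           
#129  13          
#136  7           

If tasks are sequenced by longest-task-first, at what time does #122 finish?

LPT (decreasing processing time): #108 #115 #129 #101 #122 #136.
#108: 0→18
#115: 18→35
#129: 35→48
#101: 48→58
#122: 58→66

66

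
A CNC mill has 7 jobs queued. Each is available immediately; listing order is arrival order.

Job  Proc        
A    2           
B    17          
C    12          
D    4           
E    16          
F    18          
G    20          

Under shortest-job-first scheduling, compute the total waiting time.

180

SPT (increasing processing time): A D C E B F G.
A: waits 0, runs 0→2
D: waits 2, runs 2→6
C: waits 6, runs 6→18
E: waits 18, runs 18→34
B: waits 34, runs 34→51
F: waits 51, runs 51→69
G: waits 69, runs 69→89
Sum = 0+2+6+18+34+51+69 = 180.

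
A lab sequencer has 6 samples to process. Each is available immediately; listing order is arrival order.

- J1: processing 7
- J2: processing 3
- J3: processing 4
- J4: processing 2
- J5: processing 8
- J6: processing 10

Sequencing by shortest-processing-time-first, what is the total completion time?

SPT (increasing processing time): J4 J2 J3 J1 J5 J6.
J4: 0→2
J2: 2→5
J3: 5→9
J1: 9→16
J5: 16→24
J6: 24→34
Sum = 2+5+9+16+24+34 = 90.

90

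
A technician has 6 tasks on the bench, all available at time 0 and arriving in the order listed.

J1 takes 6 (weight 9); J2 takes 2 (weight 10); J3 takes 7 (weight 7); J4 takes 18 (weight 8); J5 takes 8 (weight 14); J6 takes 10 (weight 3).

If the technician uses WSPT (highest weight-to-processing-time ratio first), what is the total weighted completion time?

946

WSPT (decreasing weight/processing-time ratio): J2 J5 J1 J3 J4 J6.
J2: finishes 2, weight 10, w·C = 20
J5: finishes 10, weight 14, w·C = 140
J1: finishes 16, weight 9, w·C = 144
J3: finishes 23, weight 7, w·C = 161
J4: finishes 41, weight 8, w·C = 328
J6: finishes 51, weight 3, w·C = 153
Sum = 20+140+144+161+328+153 = 946.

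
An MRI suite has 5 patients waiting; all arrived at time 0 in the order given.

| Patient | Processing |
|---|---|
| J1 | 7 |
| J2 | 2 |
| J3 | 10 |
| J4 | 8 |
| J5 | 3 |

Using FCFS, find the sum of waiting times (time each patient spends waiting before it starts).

62

FIFO (arrival order): J1 J2 J3 J4 J5.
J1: waits 0, runs 0→7
J2: waits 7, runs 7→9
J3: waits 9, runs 9→19
J4: waits 19, runs 19→27
J5: waits 27, runs 27→30
Sum = 0+7+9+19+27 = 62.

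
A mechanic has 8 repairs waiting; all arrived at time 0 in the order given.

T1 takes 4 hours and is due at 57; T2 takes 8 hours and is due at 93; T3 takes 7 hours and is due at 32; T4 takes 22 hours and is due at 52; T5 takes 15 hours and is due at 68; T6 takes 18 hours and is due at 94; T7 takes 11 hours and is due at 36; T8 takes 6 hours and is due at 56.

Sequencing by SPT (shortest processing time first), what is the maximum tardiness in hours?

39

SPT (increasing processing time): T1 T8 T3 T2 T7 T5 T6 T4.
T1: 0→4, due 57, tardiness 0
T8: 4→10, due 56, tardiness 0
T3: 10→17, due 32, tardiness 0
T2: 17→25, due 93, tardiness 0
T7: 25→36, due 36, tardiness 0
T5: 36→51, due 68, tardiness 0
T6: 51→69, due 94, tardiness 0
T4: 69→91, due 52, tardiness 39
Maximum = 39.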